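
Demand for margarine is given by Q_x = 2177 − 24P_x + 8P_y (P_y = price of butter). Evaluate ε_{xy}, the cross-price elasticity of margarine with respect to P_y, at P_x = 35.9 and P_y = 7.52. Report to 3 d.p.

At P_x = 35.9 and P_y = 7.52: Q_x = 1375.56.
∂Q_x/∂P_y = 8.
ε = (∂Q_x/∂P_y)(P_y/Q_x) = 8 × (7.52/1375.56) ≈ 0.044.
Since ε > 0, margarine and butter are substitutes.

0.044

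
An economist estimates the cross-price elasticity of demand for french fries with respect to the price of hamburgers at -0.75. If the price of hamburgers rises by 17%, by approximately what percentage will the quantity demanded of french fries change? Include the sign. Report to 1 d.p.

-12.8%

%ΔQ ≈ ε × %ΔP of hamburgers = -0.75 × (17%) = -12.8%.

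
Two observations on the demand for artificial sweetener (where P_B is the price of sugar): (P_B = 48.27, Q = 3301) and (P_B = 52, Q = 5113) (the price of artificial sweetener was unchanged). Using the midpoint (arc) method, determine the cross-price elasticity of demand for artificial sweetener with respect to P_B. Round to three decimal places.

5.789

ΔQ_A = 5113 − 3301 = 1812; ΔP_B = 52 − 48.27 = 3.73.
Midpoints: Q̄_A = 4207.0, P̄_B = 50.14.
ε = (ΔQ_A/Q̄_A)/(ΔP_B/P̄_B) = (1812/4207.0)/(3.73/50.14) ≈ 5.789.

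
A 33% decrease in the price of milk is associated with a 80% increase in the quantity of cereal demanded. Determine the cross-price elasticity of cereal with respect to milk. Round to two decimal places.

-2.42

ε = (%ΔQ of cereal) / (%ΔP of milk) = (80%) / (-33%) ≈ -2.42.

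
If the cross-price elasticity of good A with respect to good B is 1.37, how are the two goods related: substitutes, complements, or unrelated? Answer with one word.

ε = 1.37 > 0, so a higher price of good B raises demand for good A: substitutes.

substitutes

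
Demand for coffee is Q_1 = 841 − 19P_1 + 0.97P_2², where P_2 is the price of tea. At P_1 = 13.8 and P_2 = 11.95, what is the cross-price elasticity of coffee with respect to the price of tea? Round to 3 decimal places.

At P_1 = 13.8 and P_2 = 11.95: Q_1 = 717.318.
∂Q_1/∂P_2 = 1.94P_2 = 1.94(11.95) = 23.1830.
ε = (∂Q_1/∂P_2)(P_2/Q_1) = 23.1830 × (11.95/717.318) ≈ 0.386.

0.386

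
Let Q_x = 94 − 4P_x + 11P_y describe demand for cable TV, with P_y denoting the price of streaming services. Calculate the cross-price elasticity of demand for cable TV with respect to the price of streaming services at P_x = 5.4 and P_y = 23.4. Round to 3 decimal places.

0.780

At P_x = 5.4 and P_y = 23.4: Q_x = 329.8.
∂Q_x/∂P_y = 11.
ε = (∂Q_x/∂P_y)(P_y/Q_x) = 11 × (23.4/329.8) ≈ 0.780.
Since ε > 0, cable TV and streaming services are substitutes.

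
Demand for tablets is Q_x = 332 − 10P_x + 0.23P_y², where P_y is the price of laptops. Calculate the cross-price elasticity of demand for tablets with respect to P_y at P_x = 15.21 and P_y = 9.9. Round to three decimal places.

0.223

At P_x = 15.21 and P_y = 9.9: Q_x = 202.442.
∂Q_x/∂P_y = 0.46P_y = 0.46(9.9) = 4.5540.
ε = (∂Q_x/∂P_y)(P_y/Q_x) = 4.5540 × (9.9/202.442) ≈ 0.223.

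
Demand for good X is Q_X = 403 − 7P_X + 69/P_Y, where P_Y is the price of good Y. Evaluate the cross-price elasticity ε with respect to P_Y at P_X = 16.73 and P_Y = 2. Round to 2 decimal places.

At P_X = 16.73 and P_Y = 2: Q_X = 320.39.
∂Q_X/∂P_Y = −69/P_Y² = -17.2500.
ε = (∂Q_X/∂P_Y)(P_Y/Q_X) = -17.2500 × (2/320.39) ≈ -0.11.
ε < 0: complements.

-0.11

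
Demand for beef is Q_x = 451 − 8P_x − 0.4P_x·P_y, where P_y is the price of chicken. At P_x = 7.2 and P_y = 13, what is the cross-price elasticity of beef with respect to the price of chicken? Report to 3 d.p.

-0.105

At P_x = 7.2 and P_y = 13: Q_x = 355.96.
∂Q_x/∂P_y = -0.4P_x = -0.4(7.2) = -2.8800.
ε = (∂Q_x/∂P_y)(P_y/Q_x) = -2.8800 × (13/355.96) ≈ -0.105.
ε < 0: complements.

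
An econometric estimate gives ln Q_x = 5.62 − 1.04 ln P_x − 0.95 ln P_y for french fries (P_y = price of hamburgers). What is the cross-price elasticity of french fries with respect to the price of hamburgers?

In a log-linear (constant-elasticity) demand function, the coefficient on ln P_y is the cross-price elasticity.
ε = -0.95. Negative, so french fries and hamburgers are complements.

-0.95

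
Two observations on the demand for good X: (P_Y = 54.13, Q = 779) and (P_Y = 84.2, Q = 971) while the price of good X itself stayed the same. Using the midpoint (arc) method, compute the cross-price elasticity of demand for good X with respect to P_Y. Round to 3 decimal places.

0.505

ΔQ_X = 971 − 779 = 192; ΔP_Y = 84.2 − 54.13 = 30.07.
Midpoints: Q̄_X = 875.0, P̄_Y = 69.17.
ε = (ΔQ_X/Q̄_X)/(ΔP_Y/P̄_Y) = (192/875.0)/(30.07/69.17) ≈ 0.505.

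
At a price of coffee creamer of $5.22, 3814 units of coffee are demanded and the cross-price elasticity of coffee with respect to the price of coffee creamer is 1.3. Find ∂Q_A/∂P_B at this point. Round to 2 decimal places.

949.85

ε = (∂Q_A/∂P_B)·(P_B/Q_A) ⇒ ∂Q_A/∂P_B = ε·Q_A/P_B = 1.3 × 3814/5.22 ≈ 949.85.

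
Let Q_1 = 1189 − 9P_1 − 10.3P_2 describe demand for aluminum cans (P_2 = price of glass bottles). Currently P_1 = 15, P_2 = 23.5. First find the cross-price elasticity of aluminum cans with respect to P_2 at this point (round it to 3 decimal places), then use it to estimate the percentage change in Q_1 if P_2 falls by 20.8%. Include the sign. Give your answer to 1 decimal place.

At P_1 = 15, P_2 = 23.5: Q_1 = 811.95.
∂Q_1/∂P_2 = -10.3.
ε = (∂Q_1/∂P_2)(P_2/Q_1) = -10.3000 × 23.5/811.95 ≈ -0.298.
%ΔQ_1 ≈ ε × %ΔP_2 = -0.298 × (-20.8%) = 6.2%.

6.2%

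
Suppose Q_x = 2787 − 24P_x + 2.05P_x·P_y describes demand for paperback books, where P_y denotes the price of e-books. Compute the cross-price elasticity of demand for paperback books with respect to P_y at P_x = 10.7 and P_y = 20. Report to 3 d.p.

0.148

At P_x = 10.7 and P_y = 20: Q_x = 2968.9.
∂Q_x/∂P_y = 2.05P_x = 2.05(10.7) = 21.9350.
ε = (∂Q_x/∂P_y)(P_y/Q_x) = 21.9350 × (20/2968.9) ≈ 0.148.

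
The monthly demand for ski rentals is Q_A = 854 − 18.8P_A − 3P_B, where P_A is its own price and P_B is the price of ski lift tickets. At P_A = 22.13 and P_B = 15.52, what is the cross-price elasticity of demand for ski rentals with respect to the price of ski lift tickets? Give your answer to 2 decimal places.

-0.12

At P_A = 22.13 and P_B = 15.52: Q_A = 391.396.
∂Q_A/∂P_B = -3.
ε = (∂Q_A/∂P_B)(P_B/Q_A) = -3 × (15.52/391.396) ≈ -0.12.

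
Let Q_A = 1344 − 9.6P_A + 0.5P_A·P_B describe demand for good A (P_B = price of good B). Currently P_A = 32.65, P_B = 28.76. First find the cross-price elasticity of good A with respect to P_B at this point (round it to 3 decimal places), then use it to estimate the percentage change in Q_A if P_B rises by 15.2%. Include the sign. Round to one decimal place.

At P_A = 32.65, P_B = 28.76: Q_A = 1500.067.
∂Q_A/∂P_B = 0.5P_A = 16.3250.
ε = (∂Q_A/∂P_B)(P_B/Q_A) = 16.3250 × 28.76/1500.067 ≈ 0.313.
%ΔQ_A ≈ ε × %ΔP_B = 0.313 × (15.2%) = 4.8%.

4.8%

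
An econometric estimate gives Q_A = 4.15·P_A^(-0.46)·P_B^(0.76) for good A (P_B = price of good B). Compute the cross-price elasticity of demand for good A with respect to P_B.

0.76

In a log-linear (constant-elasticity) demand function, the coefficient on the exponent of P_B is the cross-price elasticity.
ε = 0.76. Positive, so good A and good B are substitutes.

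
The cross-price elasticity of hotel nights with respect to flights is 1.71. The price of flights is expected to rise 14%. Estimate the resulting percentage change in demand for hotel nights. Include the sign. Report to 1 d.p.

%ΔQ ≈ ε × %ΔP of flights = 1.71 × (14%) = 23.9%.

23.9%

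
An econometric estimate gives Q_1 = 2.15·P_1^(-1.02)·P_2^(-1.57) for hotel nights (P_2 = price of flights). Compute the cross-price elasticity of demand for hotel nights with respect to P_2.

-1.57

In a log-linear (constant-elasticity) demand function, the coefficient on the exponent of P_2 is the cross-price elasticity.
ε = -1.57. Negative, so hotel nights and flights are complements.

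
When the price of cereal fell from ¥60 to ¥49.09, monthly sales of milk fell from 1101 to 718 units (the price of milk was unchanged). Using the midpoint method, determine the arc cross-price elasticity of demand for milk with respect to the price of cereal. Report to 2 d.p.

ΔQ_A = 718 − 1101 = -383; ΔP_B = 49.09 − 60 = -10.91.
Midpoints: Q̄_A = 909.5, P̄_B = 54.55.
ε = (ΔQ_A/Q̄_A)/(ΔP_B/P̄_B) = (-383/909.5)/(-10.91/54.55) ≈ 2.11.
ε > 0: milk and cereal are substitutes.

2.11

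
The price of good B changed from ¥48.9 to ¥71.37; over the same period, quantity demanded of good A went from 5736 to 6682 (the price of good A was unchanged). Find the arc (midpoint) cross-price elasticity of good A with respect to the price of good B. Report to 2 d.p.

0.41

ΔQ_A = 6682 − 5736 = 946; ΔP_B = 71.37 − 48.9 = 22.47.
Midpoints: Q̄_A = 6209.0, P̄_B = 60.14.
ε = (ΔQ_A/Q̄_A)/(ΔP_B/P̄_B) = (946/6209.0)/(22.47/60.14) ≈ 0.41.
ε > 0: good A and good B are substitutes.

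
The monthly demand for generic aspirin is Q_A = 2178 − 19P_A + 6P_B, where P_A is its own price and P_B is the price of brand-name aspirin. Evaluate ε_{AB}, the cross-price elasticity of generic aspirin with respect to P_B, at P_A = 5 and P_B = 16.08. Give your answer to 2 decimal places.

0.04

At P_A = 5 and P_B = 16.08: Q_A = 2179.48.
∂Q_A/∂P_B = 6.
ε = (∂Q_A/∂P_B)(P_B/Q_A) = 6 × (16.08/2179.48) ≈ 0.04.
Since ε > 0, generic aspirin and brand-name aspirin are substitutes.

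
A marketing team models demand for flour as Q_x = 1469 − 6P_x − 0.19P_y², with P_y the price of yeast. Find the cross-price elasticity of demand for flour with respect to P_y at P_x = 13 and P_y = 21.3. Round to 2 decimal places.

At P_x = 13 and P_y = 21.3: Q_x = 1304.799.
∂Q_x/∂P_y = -0.38P_y = -0.38(21.3) = -8.0940.
ε = (∂Q_x/∂P_y)(P_y/Q_x) = -8.0940 × (21.3/1304.799) ≈ -0.13.

-0.13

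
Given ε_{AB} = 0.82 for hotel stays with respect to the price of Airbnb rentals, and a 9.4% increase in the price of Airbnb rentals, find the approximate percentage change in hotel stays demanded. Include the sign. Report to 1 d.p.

7.7%

%ΔQ ≈ ε × %ΔP of Airbnb rentals = 0.82 × (9.4%) = 7.7%.
Demand for hotel stays rises by about 7.7%.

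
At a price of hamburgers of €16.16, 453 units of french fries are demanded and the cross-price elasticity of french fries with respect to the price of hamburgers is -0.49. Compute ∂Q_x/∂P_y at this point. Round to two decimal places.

ε = (∂Q_x/∂P_y)·(P_y/Q_x) ⇒ ∂Q_x/∂P_y = ε·Q_x/P_y = -0.49 × 453/16.16 ≈ -13.74.

-13.74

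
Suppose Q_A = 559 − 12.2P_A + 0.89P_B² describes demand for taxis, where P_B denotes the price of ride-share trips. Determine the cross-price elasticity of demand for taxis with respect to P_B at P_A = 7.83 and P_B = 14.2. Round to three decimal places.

0.558

At P_A = 7.83 and P_B = 14.2: Q_A = 642.934.
∂Q_A/∂P_B = 1.78P_B = 1.78(14.2) = 25.2760.
ε = (∂Q_A/∂P_B)(P_B/Q_A) = 25.2760 × (14.2/642.934) ≈ 0.558.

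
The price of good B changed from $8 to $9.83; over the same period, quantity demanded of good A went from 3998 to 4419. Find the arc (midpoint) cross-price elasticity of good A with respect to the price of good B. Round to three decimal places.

0.487

ΔQ_A = 4419 − 3998 = 421; ΔP_B = 9.83 − 8 = 1.83.
Midpoints: Q̄_A = 4208.5, P̄_B = 8.91.
ε = (ΔQ_A/Q̄_A)/(ΔP_B/P̄_B) = (421/4208.5)/(1.83/8.91) ≈ 0.487.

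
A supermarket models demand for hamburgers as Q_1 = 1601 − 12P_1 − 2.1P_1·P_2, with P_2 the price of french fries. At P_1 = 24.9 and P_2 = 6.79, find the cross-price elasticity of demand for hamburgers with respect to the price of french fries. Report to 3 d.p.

-0.375

At P_1 = 24.9 and P_2 = 6.79: Q_1 = 947.151.
∂Q_1/∂P_2 = -2.1P_1 = -2.1(24.9) = -52.2900.
ε = (∂Q_1/∂P_2)(P_2/Q_1) = -52.2900 × (6.79/947.151) ≈ -0.375.
ε < 0: complements.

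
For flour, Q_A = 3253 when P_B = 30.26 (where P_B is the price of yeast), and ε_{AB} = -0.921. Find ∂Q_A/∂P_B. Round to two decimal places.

-99.01

ε = (∂Q_A/∂P_B)·(P_B/Q_A) ⇒ ∂Q_A/∂P_B = ε·Q_A/P_B = -0.921 × 3253/30.26 ≈ -99.01.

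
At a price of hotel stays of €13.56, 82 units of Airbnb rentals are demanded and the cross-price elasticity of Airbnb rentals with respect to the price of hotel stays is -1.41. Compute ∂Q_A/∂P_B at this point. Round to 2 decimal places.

ε = (∂Q_A/∂P_B)·(P_B/Q_A) ⇒ ∂Q_A/∂P_B = ε·Q_A/P_B = -1.41 × 82/13.56 ≈ -8.53.

-8.53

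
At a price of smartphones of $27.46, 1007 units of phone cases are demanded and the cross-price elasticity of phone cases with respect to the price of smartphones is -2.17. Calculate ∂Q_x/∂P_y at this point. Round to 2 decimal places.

ε = (∂Q_x/∂P_y)·(P_y/Q_x) ⇒ ∂Q_x/∂P_y = ε·Q_x/P_y = -2.17 × 1007/27.46 ≈ -79.58.

-79.58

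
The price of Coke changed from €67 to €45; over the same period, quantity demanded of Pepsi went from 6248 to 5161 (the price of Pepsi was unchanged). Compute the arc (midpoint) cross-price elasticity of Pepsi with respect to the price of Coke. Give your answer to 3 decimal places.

0.485

ΔQ_A = 5161 − 6248 = -1087; ΔP_B = 45 − 67 = -22.
Midpoints: Q̄_A = 5704.5, P̄_B = 56.00.
ε = (ΔQ_A/Q̄_A)/(ΔP_B/P̄_B) = (-1087/5704.5)/(-22/56.00) ≈ 0.485.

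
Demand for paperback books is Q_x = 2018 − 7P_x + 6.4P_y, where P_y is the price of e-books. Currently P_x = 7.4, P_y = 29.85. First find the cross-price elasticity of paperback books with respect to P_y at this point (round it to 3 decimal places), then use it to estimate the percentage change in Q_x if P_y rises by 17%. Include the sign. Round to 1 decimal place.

1.5%

At P_x = 7.4, P_y = 29.85: Q_x = 2157.24.
∂Q_x/∂P_y = 6.4.
ε = (∂Q_x/∂P_y)(P_y/Q_x) = 6.4000 × 29.85/2157.24 ≈ 0.089.
%ΔQ_x ≈ ε × %ΔP_y = 0.089 × (17%) = 1.5%.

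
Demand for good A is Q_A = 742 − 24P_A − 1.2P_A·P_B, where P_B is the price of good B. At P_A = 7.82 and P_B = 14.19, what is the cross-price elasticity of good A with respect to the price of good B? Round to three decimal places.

-0.316

At P_A = 7.82 and P_B = 14.19: Q_A = 421.161.
∂Q_A/∂P_B = -1.2P_A = -1.2(7.82) = -9.3840.
ε = (∂Q_A/∂P_B)(P_B/Q_A) = -9.3840 × (14.19/421.161) ≈ -0.316.
ε < 0: complements.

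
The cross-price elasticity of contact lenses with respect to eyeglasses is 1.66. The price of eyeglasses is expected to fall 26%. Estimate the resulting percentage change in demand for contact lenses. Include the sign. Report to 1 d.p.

-43.2%

%ΔQ ≈ ε × %ΔP of eyeglasses = 1.66 × (-26%) = -43.2%.
Demand for contact lenses falls by about 43.2%.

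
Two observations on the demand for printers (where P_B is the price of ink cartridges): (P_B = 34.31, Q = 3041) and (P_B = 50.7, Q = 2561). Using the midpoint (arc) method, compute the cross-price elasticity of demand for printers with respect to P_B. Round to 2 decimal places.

-0.44

ΔQ_A = 2561 − 3041 = -480; ΔP_B = 50.7 − 34.31 = 16.39.
Midpoints: Q̄_A = 2801.0, P̄_B = 42.51.
ε = (ΔQ_A/Q̄_A)/(ΔP_B/P̄_B) = (-480/2801.0)/(16.39/42.51) ≈ -0.44.
ε < 0: printers and ink cartridges are complements.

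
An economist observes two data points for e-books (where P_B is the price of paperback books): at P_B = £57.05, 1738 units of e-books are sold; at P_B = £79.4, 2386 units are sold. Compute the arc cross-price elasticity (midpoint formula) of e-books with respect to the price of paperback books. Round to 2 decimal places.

0.96

ΔQ_A = 2386 − 1738 = 648; ΔP_B = 79.4 − 57.05 = 22.35.
Midpoints: Q̄_A = 2062.0, P̄_B = 68.22.
ε = (ΔQ_A/Q̄_A)/(ΔP_B/P̄_B) = (648/2062.0)/(22.35/68.22) ≈ 0.96.
ε > 0: e-books and paperback books are substitutes.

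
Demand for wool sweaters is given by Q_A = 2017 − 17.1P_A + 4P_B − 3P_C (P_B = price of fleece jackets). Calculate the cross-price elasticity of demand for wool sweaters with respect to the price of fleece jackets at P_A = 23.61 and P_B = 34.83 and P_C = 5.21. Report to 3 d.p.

0.080

At P_A = 23.61 and P_B = 34.83 and P_C = 5.21: Q_A = 1736.959.
∂Q_A/∂P_B = 4.
ε = (∂Q_A/∂P_B)(P_B/Q_A) = 4 × (34.83/1736.959) ≈ 0.080.
Since ε > 0, wool sweaters and fleece jackets are substitutes.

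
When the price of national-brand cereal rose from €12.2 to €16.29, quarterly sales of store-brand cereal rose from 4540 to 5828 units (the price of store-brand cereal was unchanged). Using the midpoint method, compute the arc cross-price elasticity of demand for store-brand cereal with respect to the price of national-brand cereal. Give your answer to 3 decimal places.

0.865

ΔQ_A = 5828 − 4540 = 1288; ΔP_B = 16.29 − 12.2 = 4.09.
Midpoints: Q̄_A = 5184.0, P̄_B = 14.24.
ε = (ΔQ_A/Q̄_A)/(ΔP_B/P̄_B) = (1288/5184.0)/(4.09/14.24) ≈ 0.865.
ε > 0: store-brand cereal and national-brand cereal are substitutes.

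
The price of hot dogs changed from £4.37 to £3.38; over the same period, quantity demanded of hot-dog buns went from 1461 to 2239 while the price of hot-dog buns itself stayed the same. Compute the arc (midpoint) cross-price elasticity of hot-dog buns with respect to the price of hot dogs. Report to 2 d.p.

ΔQ_A = 2239 − 1461 = 778; ΔP_B = 3.38 − 4.37 = -0.99.
Midpoints: Q̄_A = 1850.0, P̄_B = 3.88.
ε = (ΔQ_A/Q̄_A)/(ΔP_B/P̄_B) = (778/1850.0)/(-0.99/3.88) ≈ -1.65.
ε < 0: hot-dog buns and hot dogs are complements.

-1.65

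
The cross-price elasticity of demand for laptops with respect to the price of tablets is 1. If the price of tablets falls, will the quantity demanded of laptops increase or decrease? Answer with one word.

decrease

ε > 0 and the price of tablets falls, so the quantity of laptops moves in the same direction: it decreases.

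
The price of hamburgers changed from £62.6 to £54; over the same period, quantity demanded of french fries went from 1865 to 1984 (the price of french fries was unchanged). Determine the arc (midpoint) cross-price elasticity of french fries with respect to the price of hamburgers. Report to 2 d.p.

-0.42

ΔQ_A = 1984 − 1865 = 119; ΔP_B = 54 − 62.6 = -8.6.
Midpoints: Q̄_A = 1924.5, P̄_B = 58.30.
ε = (ΔQ_A/Q̄_A)/(ΔP_B/P̄_B) = (119/1924.5)/(-8.6/58.30) ≈ -0.42.
ε < 0: french fries and hamburgers are complements.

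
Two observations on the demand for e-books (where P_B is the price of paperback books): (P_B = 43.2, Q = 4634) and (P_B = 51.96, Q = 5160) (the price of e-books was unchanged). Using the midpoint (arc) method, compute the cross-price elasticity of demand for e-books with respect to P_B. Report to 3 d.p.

ΔQ_A = 5160 − 4634 = 526; ΔP_B = 51.96 − 43.2 = 8.76.
Midpoints: Q̄_A = 4897.0, P̄_B = 47.58.
ε = (ΔQ_A/Q̄_A)/(ΔP_B/P̄_B) = (526/4897.0)/(8.76/47.58) ≈ 0.583.

0.583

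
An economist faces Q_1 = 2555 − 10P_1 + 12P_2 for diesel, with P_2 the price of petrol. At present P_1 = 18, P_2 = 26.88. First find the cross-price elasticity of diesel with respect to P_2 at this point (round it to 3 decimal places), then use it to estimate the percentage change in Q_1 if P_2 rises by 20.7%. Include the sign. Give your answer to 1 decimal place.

2.5%

At P_1 = 18, P_2 = 26.88: Q_1 = 2697.56.
∂Q_1/∂P_2 = 12.
ε = (∂Q_1/∂P_2)(P_2/Q_1) = 12.0000 × 26.88/2697.56 ≈ 0.120.
%ΔQ_1 ≈ ε × %ΔP_2 = 0.120 × (20.7%) = 2.5%.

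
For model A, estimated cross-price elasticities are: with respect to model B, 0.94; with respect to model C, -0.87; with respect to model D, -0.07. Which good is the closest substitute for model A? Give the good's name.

model B

Substitutes have ε > 0. Among the positive values, 0.94 (model B) is largest.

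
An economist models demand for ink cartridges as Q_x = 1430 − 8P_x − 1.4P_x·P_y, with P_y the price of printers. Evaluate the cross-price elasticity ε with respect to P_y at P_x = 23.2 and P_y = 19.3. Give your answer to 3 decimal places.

-1.015

At P_x = 23.2 and P_y = 19.3: Q_x = 617.536.
∂Q_x/∂P_y = -1.4P_x = -1.4(23.2) = -32.4800.
ε = (∂Q_x/∂P_y)(P_y/Q_x) = -32.4800 × (19.3/617.536) ≈ -1.015.
ε < 0: complements.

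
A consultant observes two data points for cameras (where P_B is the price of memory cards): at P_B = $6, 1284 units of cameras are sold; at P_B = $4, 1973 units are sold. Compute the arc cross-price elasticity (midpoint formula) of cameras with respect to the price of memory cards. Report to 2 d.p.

ΔQ_A = 1973 − 1284 = 689; ΔP_B = 4 − 6 = -2.
Midpoints: Q̄_A = 1628.5, P̄_B = 5.00.
ε = (ΔQ_A/Q̄_A)/(ΔP_B/P̄_B) = (689/1628.5)/(-2/5.00) ≈ -1.06.

-1.06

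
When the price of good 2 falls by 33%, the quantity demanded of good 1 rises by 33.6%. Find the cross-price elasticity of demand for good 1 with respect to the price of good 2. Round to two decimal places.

ε = (%ΔQ of good 1) / (%ΔP of good 2) = (33.6%) / (-33%) ≈ -1.02.

-1.02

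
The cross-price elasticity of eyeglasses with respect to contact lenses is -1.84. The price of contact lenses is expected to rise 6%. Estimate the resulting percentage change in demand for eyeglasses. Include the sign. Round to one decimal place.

-11.0%

%ΔQ ≈ ε × %ΔP of contact lenses = -1.84 × (6%) = -11.0%.
Demand for eyeglasses falls by about 11.0%.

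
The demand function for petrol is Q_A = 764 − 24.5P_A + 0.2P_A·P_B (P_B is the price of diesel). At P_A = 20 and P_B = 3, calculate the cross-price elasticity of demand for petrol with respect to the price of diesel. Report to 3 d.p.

At P_A = 20 and P_B = 3: Q_A = 286.
∂Q_A/∂P_B = 0.2P_A = 0.2(20) = 4.0000.
ε = (∂Q_A/∂P_B)(P_B/Q_A) = 4.0000 × (3/286) ≈ 0.042.

0.042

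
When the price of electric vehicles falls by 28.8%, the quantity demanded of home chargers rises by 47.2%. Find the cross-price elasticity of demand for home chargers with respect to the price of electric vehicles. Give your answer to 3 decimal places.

ε = (%ΔQ of home chargers) / (%ΔP of electric vehicles) = (47.2%) / (-28.8%) ≈ -1.639.
Negative cross-price elasticity: complements.

-1.639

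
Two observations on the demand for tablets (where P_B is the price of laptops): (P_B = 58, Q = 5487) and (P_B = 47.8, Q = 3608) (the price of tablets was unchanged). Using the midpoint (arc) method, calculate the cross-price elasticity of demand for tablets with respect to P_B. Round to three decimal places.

2.143

ΔQ_A = 3608 − 5487 = -1879; ΔP_B = 47.8 − 58 = -10.2.
Midpoints: Q̄_A = 4547.5, P̄_B = 52.90.
ε = (ΔQ_A/Q̄_A)/(ΔP_B/P̄_B) = (-1879/4547.5)/(-10.2/52.90) ≈ 2.143.
ε > 0: tablets and laptops are substitutes.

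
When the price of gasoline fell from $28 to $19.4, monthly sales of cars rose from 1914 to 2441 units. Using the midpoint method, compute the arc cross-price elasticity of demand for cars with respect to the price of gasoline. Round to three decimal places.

-0.667

ΔQ_A = 2441 − 1914 = 527; ΔP_B = 19.4 − 28 = -8.6.
Midpoints: Q̄_A = 2177.5, P̄_B = 23.70.
ε = (ΔQ_A/Q̄_A)/(ΔP_B/P̄_B) = (527/2177.5)/(-8.6/23.70) ≈ -0.667.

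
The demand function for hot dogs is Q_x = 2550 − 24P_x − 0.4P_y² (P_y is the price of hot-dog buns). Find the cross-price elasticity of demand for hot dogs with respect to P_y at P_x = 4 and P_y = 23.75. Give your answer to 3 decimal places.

-0.203

At P_x = 4 and P_y = 23.75: Q_x = 2228.375.
∂Q_x/∂P_y = -0.8P_y = -0.8(23.75) = -19.0000.
ε = (∂Q_x/∂P_y)(P_y/Q_x) = -19.0000 × (23.75/2228.375) ≈ -0.203.
ε < 0: complements.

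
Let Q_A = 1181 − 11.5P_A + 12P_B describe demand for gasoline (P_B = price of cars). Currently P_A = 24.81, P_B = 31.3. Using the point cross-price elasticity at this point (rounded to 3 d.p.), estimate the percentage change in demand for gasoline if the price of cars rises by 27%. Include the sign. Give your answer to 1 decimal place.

At P_A = 24.81, P_B = 31.3: Q_A = 1271.285.
∂Q_A/∂P_B = 12.
ε = (∂Q_A/∂P_B)(P_B/Q_A) = 12.0000 × 31.3/1271.285 ≈ 0.295.
%ΔQ_A ≈ ε × %ΔP_B = 0.295 × (27%) = 8.0%.

8.0%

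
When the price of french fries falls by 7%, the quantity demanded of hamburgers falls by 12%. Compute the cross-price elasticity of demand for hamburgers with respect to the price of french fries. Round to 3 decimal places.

1.714

ε = (%ΔQ of hamburgers) / (%ΔP of french fries) = (-12%) / (-7%) ≈ 1.714.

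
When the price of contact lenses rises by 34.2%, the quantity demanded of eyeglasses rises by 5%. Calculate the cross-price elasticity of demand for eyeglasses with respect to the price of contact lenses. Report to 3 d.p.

ε = (%ΔQ of eyeglasses) / (%ΔP of contact lenses) = (5%) / (34.2%) ≈ 0.146.
Positive cross-price elasticity: substitutes.

0.146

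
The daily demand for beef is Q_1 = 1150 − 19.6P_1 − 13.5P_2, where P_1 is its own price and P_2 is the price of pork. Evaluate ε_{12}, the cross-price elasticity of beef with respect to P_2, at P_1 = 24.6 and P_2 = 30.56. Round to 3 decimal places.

At P_1 = 24.6 and P_2 = 30.56: Q_1 = 255.28.
∂Q_1/∂P_2 = -13.5.
ε = (∂Q_1/∂P_2)(P_2/Q_1) = -13.5 × (30.56/255.28) ≈ -1.616.
Since ε < 0, beef and pork are complements.

-1.616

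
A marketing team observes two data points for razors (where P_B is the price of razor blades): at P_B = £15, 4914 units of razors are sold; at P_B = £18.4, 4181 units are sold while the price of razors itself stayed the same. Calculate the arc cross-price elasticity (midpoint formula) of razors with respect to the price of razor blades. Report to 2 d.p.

ΔQ_A = 4181 − 4914 = -733; ΔP_B = 18.4 − 15 = 3.4.
Midpoints: Q̄_A = 4547.5, P̄_B = 16.70.
ε = (ΔQ_A/Q̄_A)/(ΔP_B/P̄_B) = (-733/4547.5)/(3.4/16.70) ≈ -0.79.
ε < 0: razors and razor blades are complements.

-0.79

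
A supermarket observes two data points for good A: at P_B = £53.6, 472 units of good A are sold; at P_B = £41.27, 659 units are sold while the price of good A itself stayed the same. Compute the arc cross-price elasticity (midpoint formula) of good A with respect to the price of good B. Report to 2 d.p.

ΔQ_A = 659 − 472 = 187; ΔP_B = 41.27 − 53.6 = -12.33.
Midpoints: Q̄_A = 565.5, P̄_B = 47.44.
ε = (ΔQ_A/Q̄_A)/(ΔP_B/P̄_B) = (187/565.5)/(-12.33/47.44) ≈ -1.27.

-1.27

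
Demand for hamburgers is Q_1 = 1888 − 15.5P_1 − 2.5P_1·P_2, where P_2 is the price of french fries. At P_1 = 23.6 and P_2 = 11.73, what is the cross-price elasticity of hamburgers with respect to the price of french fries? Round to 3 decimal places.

At P_1 = 23.6 and P_2 = 11.73: Q_1 = 830.13.
∂Q_1/∂P_2 = -2.5P_1 = -2.5(23.6) = -59.0000.
ε = (∂Q_1/∂P_2)(P_2/Q_1) = -59.0000 × (11.73/830.13) ≈ -0.834.

-0.834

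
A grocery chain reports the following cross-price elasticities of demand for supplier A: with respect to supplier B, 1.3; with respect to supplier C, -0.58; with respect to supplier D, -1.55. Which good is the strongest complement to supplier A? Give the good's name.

Complements have ε < 0. The most negative value is -1.55 (supplier D).

supplier D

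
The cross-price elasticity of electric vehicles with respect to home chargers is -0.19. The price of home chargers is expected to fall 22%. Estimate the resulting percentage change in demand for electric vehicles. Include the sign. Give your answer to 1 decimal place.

4.2%

%ΔQ ≈ ε × %ΔP of home chargers = -0.19 × (-22%) = 4.2%.
Demand for electric vehicles rises by about 4.2%.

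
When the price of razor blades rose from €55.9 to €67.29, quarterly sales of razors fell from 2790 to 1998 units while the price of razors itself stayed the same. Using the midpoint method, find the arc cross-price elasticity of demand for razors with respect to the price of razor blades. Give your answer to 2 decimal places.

ΔQ_A = 1998 − 2790 = -792; ΔP_B = 67.29 − 55.9 = 11.39.
Midpoints: Q̄_A = 2394.0, P̄_B = 61.59.
ε = (ΔQ_A/Q̄_A)/(ΔP_B/P̄_B) = (-792/2394.0)/(11.39/61.59) ≈ -1.79.

-1.79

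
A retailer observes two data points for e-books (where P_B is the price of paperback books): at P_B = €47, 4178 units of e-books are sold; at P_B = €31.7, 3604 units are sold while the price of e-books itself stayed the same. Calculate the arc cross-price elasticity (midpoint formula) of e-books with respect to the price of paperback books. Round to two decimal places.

0.38

ΔQ_A = 3604 − 4178 = -574; ΔP_B = 31.7 − 47 = -15.3.
Midpoints: Q̄_A = 3891.0, P̄_B = 39.35.
ε = (ΔQ_A/Q̄_A)/(ΔP_B/P̄_B) = (-574/3891.0)/(-15.3/39.35) ≈ 0.38.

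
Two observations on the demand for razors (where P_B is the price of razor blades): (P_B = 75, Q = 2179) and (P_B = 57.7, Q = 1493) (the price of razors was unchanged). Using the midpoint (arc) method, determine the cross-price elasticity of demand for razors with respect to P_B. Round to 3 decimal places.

1.433

ΔQ_A = 1493 − 2179 = -686; ΔP_B = 57.7 − 75 = -17.3.
Midpoints: Q̄_A = 1836.0, P̄_B = 66.35.
ε = (ΔQ_A/Q̄_A)/(ΔP_B/P̄_B) = (-686/1836.0)/(-17.3/66.35) ≈ 1.433.
ε > 0: razors and razor blades are substitutes.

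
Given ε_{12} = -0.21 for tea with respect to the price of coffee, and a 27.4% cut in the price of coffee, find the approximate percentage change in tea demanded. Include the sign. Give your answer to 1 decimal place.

%ΔQ ≈ ε × %ΔP of coffee = -0.21 × (-27.4%) = 5.8%.
Demand for tea rises by about 5.8%.

5.8%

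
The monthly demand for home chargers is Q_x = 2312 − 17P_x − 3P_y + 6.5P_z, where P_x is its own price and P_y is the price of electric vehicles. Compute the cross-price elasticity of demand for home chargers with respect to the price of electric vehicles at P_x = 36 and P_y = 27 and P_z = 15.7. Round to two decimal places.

At P_x = 36 and P_y = 27 and P_z = 15.7: Q_x = 1721.05.
∂Q_x/∂P_y = -3.
ε = (∂Q_x/∂P_y)(P_y/Q_x) = -3 × (27/1721.05) ≈ -0.05.
Since ε < 0, home chargers and electric vehicles are complements.

-0.05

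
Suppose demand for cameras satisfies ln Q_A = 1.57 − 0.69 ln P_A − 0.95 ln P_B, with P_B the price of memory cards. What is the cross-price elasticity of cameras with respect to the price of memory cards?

In a log-linear (constant-elasticity) demand function, the coefficient on ln P_B is the cross-price elasticity.
ε = -0.95. Negative, so cameras and memory cards are complements.

-0.95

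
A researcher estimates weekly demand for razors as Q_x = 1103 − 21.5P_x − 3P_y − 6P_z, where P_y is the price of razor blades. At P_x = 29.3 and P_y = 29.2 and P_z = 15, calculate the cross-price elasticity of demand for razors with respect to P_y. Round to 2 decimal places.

At P_x = 29.3 and P_y = 29.2 and P_z = 15: Q_x = 295.45.
∂Q_x/∂P_y = -3.
ε = (∂Q_x/∂P_y)(P_y/Q_x) = -3 × (29.2/295.45) ≈ -0.30.

-0.30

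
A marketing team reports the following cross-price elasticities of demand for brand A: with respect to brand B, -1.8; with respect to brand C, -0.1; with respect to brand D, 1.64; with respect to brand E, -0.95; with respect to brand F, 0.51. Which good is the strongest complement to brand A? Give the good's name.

Complements have ε < 0. The most negative value is -1.8 (brand B).

brand B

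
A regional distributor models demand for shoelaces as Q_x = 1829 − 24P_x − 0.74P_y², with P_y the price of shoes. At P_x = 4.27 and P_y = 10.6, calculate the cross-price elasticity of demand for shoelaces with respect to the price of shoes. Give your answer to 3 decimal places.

-0.101

At P_x = 4.27 and P_y = 10.6: Q_x = 1643.374.
∂Q_x/∂P_y = -1.48P_y = -1.48(10.6) = -15.6880.
ε = (∂Q_x/∂P_y)(P_y/Q_x) = -15.6880 × (10.6/1643.374) ≈ -0.101.
ε < 0: complements.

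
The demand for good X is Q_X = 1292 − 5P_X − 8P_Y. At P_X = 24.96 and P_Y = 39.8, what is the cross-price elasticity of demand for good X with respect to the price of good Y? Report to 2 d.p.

At P_X = 24.96 and P_Y = 39.8: Q_X = 848.8.
∂Q_X/∂P_Y = -8.
ε = (∂Q_X/∂P_Y)(P_Y/Q_X) = -8 × (39.8/848.8) ≈ -0.38.
Since ε < 0, good X and good Y are complements.

-0.38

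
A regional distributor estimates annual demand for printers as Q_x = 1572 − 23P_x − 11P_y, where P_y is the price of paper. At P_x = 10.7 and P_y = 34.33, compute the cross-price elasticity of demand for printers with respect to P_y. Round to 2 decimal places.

At P_x = 10.7 and P_y = 34.33: Q_x = 948.27.
∂Q_x/∂P_y = -11.
ε = (∂Q_x/∂P_y)(P_y/Q_x) = -11 × (34.33/948.27) ≈ -0.40.
Since ε < 0, printers and paper are complements.

-0.40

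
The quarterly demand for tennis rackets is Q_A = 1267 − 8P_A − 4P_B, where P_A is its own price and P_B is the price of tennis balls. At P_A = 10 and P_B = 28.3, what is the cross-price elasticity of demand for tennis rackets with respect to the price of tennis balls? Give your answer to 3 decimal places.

At P_A = 10 and P_B = 28.3: Q_A = 1073.8.
∂Q_A/∂P_B = -4.
ε = (∂Q_A/∂P_B)(P_B/Q_A) = -4 × (28.3/1073.8) ≈ -0.105.
Since ε < 0, tennis rackets and tennis balls are complements.

-0.105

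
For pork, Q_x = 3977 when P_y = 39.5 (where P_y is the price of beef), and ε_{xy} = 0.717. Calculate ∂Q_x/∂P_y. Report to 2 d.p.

ε = (∂Q_x/∂P_y)·(P_y/Q_x) ⇒ ∂Q_x/∂P_y = ε·Q_x/P_y = 0.717 × 3977/39.5 ≈ 72.19.

72.19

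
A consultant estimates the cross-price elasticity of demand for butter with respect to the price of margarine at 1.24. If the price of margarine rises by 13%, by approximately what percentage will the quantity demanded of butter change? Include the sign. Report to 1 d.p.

%ΔQ ≈ ε × %ΔP of margarine = 1.24 × (13%) = 16.1%.
Demand for butter rises by about 16.1%.

16.1%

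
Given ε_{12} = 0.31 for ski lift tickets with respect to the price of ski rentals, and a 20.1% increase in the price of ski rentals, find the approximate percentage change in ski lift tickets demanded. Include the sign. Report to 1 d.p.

%ΔQ ≈ ε × %ΔP of ski rentals = 0.31 × (20.1%) = 6.2%.
Demand for ski lift tickets rises by about 6.2%.

6.2%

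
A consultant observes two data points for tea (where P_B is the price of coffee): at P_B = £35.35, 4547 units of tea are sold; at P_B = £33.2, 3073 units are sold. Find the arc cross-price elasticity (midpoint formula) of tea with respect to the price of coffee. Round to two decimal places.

ΔQ_A = 3073 − 4547 = -1474; ΔP_B = 33.2 − 35.35 = -2.15.
Midpoints: Q̄_A = 3810.0, P̄_B = 34.28.
ε = (ΔQ_A/Q̄_A)/(ΔP_B/P̄_B) = (-1474/3810.0)/(-2.15/34.28) ≈ 6.17.
ε > 0: tea and coffee are substitutes.

6.17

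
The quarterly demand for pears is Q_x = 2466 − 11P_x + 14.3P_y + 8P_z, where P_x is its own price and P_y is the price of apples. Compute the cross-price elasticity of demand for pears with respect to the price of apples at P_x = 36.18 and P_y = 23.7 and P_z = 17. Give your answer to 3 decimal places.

At P_x = 36.18 and P_y = 23.7 and P_z = 17: Q_x = 2542.93.
∂Q_x/∂P_y = 14.3.
ε = (∂Q_x/∂P_y)(P_y/Q_x) = 14.3 × (23.7/2542.93) ≈ 0.133.

0.133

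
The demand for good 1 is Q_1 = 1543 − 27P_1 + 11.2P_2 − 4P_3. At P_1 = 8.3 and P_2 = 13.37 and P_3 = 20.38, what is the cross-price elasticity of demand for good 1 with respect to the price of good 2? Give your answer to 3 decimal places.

At P_1 = 8.3 and P_2 = 13.37 and P_3 = 20.38: Q_1 = 1387.124.
∂Q_1/∂P_2 = 11.2.
ε = (∂Q_1/∂P_2)(P_2/Q_1) = 11.2 × (13.37/1387.124) ≈ 0.108.

0.108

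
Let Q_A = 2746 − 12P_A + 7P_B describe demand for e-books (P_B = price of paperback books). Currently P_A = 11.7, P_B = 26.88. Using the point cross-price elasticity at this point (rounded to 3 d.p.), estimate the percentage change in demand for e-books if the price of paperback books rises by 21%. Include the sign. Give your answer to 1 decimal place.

1.4%

At P_A = 11.7, P_B = 26.88: Q_A = 2793.76.
∂Q_A/∂P_B = 7.
ε = (∂Q_A/∂P_B)(P_B/Q_A) = 7.0000 × 26.88/2793.76 ≈ 0.067.
%ΔQ_A ≈ ε × %ΔP_B = 0.067 × (21%) = 1.4%.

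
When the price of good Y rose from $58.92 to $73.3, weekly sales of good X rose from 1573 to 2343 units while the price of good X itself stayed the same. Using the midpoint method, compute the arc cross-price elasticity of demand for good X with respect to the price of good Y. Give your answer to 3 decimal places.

ΔQ_X = 2343 − 1573 = 770; ΔP_Y = 73.3 − 58.92 = 14.38.
Midpoints: Q̄_X = 1958.0, P̄_Y = 66.11.
ε = (ΔQ_X/Q̄_X)/(ΔP_Y/P̄_Y) = (770/1958.0)/(14.38/66.11) ≈ 1.808.
ε > 0: good X and good Y are substitutes.

1.808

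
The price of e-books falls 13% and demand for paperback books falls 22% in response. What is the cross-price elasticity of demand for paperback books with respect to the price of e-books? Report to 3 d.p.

1.692

ε = (%ΔQ of paperback books) / (%ΔP of e-books) = (-22%) / (-13%) ≈ 1.692.
Positive cross-price elasticity: substitutes.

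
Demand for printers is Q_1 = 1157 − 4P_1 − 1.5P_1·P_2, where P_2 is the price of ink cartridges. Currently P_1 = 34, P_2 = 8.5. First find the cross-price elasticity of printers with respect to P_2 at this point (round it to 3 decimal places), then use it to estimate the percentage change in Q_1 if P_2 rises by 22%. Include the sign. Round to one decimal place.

-16.2%

At P_1 = 34, P_2 = 8.5: Q_1 = 587.5.
∂Q_1/∂P_2 = -1.5P_1 = -51.0000.
ε = (∂Q_1/∂P_2)(P_2/Q_1) = -51.0000 × 8.5/587.5 ≈ -0.738.
%ΔQ_1 ≈ ε × %ΔP_2 = -0.738 × (22%) = -16.2%.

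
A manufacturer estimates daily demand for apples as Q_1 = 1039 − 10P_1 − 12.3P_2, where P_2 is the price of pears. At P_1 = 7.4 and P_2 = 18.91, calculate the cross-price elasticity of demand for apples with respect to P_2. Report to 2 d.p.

-0.32

At P_1 = 7.4 and P_2 = 18.91: Q_1 = 732.407.
∂Q_1/∂P_2 = -12.3.
ε = (∂Q_1/∂P_2)(P_2/Q_1) = -12.3 × (18.91/732.407) ≈ -0.32.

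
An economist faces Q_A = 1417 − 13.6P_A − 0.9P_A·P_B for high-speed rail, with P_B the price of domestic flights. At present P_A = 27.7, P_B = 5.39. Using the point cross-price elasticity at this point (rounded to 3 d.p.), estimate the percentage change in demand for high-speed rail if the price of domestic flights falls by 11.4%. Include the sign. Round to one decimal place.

At P_A = 27.7, P_B = 5.39: Q_A = 905.907.
∂Q_A/∂P_B = -0.9P_A = -24.9300.
ε = (∂Q_A/∂P_B)(P_B/Q_A) = -24.9300 × 5.39/905.907 ≈ -0.148.
%ΔQ_A ≈ ε × %ΔP_B = -0.148 × (-11.4%) = 1.7%.

1.7%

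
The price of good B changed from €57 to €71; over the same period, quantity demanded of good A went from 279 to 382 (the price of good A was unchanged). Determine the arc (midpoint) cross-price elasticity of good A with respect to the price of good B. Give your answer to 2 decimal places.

ΔQ_A = 382 − 279 = 103; ΔP_B = 71 − 57 = 14.
Midpoints: Q̄_A = 330.5, P̄_B = 64.00.
ε = (ΔQ_A/Q̄_A)/(ΔP_B/P̄_B) = (103/330.5)/(14/64.00) ≈ 1.42.

1.42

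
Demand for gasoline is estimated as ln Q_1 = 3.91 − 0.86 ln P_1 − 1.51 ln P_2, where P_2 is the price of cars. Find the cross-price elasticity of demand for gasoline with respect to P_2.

-1.51

In a log-linear (constant-elasticity) demand function, the coefficient on ln P_2 is the cross-price elasticity.
ε = -1.51. Negative, so gasoline and cars are complements.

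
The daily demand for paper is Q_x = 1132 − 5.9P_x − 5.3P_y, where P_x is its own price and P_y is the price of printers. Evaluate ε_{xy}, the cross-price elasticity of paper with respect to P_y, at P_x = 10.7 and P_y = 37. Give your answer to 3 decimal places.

-0.225

At P_x = 10.7 and P_y = 37: Q_x = 872.77.
∂Q_x/∂P_y = -5.3.
ε = (∂Q_x/∂P_y)(P_y/Q_x) = -5.3 × (37/872.77) ≈ -0.225.
Since ε < 0, paper and printers are complements.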